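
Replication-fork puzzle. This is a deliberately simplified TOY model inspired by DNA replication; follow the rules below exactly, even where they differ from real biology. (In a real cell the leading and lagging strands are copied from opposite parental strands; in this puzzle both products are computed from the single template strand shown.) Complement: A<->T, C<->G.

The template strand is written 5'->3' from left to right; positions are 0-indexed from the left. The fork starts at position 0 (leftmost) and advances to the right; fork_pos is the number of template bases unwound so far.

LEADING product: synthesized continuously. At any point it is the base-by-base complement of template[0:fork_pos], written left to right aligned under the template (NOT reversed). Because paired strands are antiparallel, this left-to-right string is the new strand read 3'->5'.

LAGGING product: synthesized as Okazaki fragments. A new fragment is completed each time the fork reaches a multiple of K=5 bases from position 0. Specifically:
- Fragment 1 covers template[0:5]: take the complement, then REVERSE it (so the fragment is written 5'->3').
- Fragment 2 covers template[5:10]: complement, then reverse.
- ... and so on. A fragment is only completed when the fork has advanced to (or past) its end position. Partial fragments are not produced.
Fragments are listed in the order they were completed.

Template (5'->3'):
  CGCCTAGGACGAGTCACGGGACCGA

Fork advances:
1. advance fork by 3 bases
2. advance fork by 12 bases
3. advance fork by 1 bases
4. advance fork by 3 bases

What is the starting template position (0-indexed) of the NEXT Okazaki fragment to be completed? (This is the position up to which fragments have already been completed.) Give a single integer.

Answer: 15

Derivation:
Step 1: advance 3 -> fork_pos = 0 + 3 = 3. Next multiple of 5 is 5 (not reached); still 0 fragment(s).
Step 2: advance 12 -> fork_pos = 3 + 12 = 15. Reached multiple(s) of 5: 5, 10, 15 -> fragments 1-3 completed (3 total).
Step 3: advance 1 -> fork_pos = 15 + 1 = 16. Next multiple of 5 is 20 (not reached); still 3 fragment(s).
Step 4: advance 3 -> fork_pos = 16 + 3 = 19. Next multiple of 5 is 20 (not reached); still 3 fragment(s).
3 fragment(s) completed, covering template[0:15] (3 x 5 = 15). The next fragment, fragment 4, covers template[15:20], so it starts at position 15.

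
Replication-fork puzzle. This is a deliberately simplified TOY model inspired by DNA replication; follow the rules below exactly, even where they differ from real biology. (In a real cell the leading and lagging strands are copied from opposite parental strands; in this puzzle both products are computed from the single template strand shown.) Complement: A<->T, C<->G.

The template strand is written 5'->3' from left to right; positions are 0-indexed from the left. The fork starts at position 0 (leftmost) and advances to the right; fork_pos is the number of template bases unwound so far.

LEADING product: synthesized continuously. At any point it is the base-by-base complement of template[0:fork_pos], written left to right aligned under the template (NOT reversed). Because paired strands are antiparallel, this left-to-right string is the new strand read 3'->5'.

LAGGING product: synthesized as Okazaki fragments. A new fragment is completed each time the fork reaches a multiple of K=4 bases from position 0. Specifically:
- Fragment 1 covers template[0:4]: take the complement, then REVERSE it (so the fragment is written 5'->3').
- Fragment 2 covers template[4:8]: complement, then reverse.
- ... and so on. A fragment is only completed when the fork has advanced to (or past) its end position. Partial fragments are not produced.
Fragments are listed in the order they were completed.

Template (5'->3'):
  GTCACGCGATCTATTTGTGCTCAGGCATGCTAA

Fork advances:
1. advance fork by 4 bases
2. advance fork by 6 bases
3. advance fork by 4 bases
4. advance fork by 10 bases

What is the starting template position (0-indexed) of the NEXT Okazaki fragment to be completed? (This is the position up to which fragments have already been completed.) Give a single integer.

Step 1: advance 4 -> fork_pos = 0 + 4 = 4. Reached multiple(s) of 4: 4 -> fragment 1 completed (1 total).
Step 2: advance 6 -> fork_pos = 4 + 6 = 10. Reached multiple(s) of 4: 8 -> fragment 2 completed (2 total).
Step 3: advance 4 -> fork_pos = 10 + 4 = 14. Reached multiple(s) of 4: 12 -> fragment 3 completed (3 total).
Step 4: advance 10 -> fork_pos = 14 + 10 = 24. Reached multiple(s) of 4: 16, 20, 24 -> fragments 4-6 completed (6 total).
6 fragment(s) completed, covering template[0:24] (6 x 4 = 24). The next fragment, fragment 7, covers template[24:28], so it starts at position 24.

Answer: 24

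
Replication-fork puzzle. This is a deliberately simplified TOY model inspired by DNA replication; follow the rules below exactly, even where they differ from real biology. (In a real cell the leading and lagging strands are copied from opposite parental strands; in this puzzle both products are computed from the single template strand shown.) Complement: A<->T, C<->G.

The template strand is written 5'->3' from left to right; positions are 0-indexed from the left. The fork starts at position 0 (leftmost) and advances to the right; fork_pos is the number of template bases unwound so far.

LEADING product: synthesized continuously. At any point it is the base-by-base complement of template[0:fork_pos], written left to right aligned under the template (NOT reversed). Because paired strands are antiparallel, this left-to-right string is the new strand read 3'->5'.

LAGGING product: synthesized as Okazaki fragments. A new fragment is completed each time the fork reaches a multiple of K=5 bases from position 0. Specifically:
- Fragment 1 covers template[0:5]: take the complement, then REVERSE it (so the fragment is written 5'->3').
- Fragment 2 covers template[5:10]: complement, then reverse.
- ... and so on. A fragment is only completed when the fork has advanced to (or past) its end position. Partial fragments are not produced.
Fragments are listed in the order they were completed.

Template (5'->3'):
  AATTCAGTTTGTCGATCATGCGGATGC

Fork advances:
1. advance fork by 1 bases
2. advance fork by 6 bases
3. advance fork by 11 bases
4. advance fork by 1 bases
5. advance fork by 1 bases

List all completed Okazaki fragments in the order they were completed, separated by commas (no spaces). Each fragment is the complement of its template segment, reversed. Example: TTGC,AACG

Step 1: advance 1 -> fork_pos = 0 + 1 = 1. Next multiple of 5 is 5 (not reached); still 0 fragment(s).
Step 2: advance 6 -> fork_pos = 1 + 6 = 7. Reached multiple(s) of 5: 5 -> fragment 1 completed (1 total).
Step 3: advance 11 -> fork_pos = 7 + 11 = 18. Reached multiple(s) of 5: 10, 15 -> fragments 2-3 completed (3 total).
Step 4: advance 1 -> fork_pos = 18 + 1 = 19. Next multiple of 5 is 20 (not reached); still 3 fragment(s).
Step 5: advance 1 -> fork_pos = 19 + 1 = 20. Reached multiple(s) of 5: 20 -> fragment 4 completed (4 total).
Final fork_pos = 20, so 4 fragment(s) are complete. Build each: template segment -> complement -> reverse.
Fragment 1: template[0:5] = AATTC -> complement TTAAG -> reversed GAATT
Fragment 2: template[5:10] = AGTTT -> complement TCAAA -> reversed AAACT
Fragment 3: template[10:15] = GTCGA -> complement CAGCT -> reversed TCGAC
Fragment 4: template[15:20] = TCATG -> complement AGTAC -> reversed CATGA

Answer: GAATT,AAACT,TCGAC,CATGA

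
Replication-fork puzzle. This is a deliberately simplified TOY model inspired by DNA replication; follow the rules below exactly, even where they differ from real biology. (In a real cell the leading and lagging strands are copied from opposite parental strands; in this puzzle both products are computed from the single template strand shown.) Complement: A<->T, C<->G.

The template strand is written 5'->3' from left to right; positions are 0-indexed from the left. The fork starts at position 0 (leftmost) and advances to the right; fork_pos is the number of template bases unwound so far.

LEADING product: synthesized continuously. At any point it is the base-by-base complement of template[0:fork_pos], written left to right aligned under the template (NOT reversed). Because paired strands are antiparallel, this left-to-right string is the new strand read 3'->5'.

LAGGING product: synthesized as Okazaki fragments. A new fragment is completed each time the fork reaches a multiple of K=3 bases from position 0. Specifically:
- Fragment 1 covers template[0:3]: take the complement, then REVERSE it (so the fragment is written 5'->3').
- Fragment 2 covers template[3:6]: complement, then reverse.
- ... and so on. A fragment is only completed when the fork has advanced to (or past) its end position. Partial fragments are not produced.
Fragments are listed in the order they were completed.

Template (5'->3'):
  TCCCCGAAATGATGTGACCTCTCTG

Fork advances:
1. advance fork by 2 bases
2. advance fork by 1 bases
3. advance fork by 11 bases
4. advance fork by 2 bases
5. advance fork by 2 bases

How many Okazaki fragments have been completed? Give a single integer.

Step 1: advance 2 -> fork_pos = 0 + 2 = 2. Next multiple of 3 is 3 (not reached); still 0 fragment(s).
Step 2: advance 1 -> fork_pos = 2 + 1 = 3. Reached multiple(s) of 3: 3 -> fragment 1 completed (1 total).
Step 3: advance 11 -> fork_pos = 3 + 11 = 14. Reached multiple(s) of 3: 6, 9, 12 -> fragments 2-4 completed (4 total).
Step 4: advance 2 -> fork_pos = 14 + 2 = 16. Reached multiple(s) of 3: 15 -> fragment 5 completed (5 total).
Step 5: advance 2 -> fork_pos = 16 + 2 = 18. Reached multiple(s) of 3: 18 -> fragment 6 completed (6 total).
Check: final fork_pos = 18; the multiples of 3 that are <= 18 are 3..18 -> 18 // 3 = 6 completed fragment(s).

Answer: 6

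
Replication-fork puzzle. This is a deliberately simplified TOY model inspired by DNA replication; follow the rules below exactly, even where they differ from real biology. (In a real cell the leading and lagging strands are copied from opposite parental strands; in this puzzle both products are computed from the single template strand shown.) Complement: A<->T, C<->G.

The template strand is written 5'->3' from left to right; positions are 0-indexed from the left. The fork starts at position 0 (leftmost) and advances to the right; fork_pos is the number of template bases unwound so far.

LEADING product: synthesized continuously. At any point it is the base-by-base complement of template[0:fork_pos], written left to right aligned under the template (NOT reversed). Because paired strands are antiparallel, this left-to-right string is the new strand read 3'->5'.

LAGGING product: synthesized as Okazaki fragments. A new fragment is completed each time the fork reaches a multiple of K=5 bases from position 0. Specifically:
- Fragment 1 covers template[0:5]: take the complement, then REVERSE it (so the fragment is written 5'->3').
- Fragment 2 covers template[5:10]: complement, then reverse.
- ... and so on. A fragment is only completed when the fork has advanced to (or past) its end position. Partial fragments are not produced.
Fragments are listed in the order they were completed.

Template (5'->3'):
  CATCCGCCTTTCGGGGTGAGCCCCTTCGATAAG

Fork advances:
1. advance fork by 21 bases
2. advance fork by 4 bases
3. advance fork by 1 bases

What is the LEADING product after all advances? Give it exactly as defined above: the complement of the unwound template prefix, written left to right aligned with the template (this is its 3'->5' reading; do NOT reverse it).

Step 1: advance 21 -> fork_pos = 0 + 21 = 21.
Step 2: advance 4 -> fork_pos = 21 + 4 = 25.
Step 3: advance 1 -> fork_pos = 25 + 1 = 26.
Unwound prefix: template[0:26] = CATCCGCCTTTCGGGGTGAGCCCCTT
Complement it base by base (A<->T, C<->G), keeping left-to-right order:
  [0:5] CATCC -> GTAGG
  [5:10] GCCTT -> CGGAA
  [10:15] TCGGG -> AGCCC
  [15:20] GTGAG -> CACTC
  [20:25] CCCCT -> GGGGA
  [25:26] T -> A
Concatenate: GTAGGCGGAAAGCCCCACTCGGGGAA (length 26; written aligned with the template, i.e. 3'->5').

Answer: GTAGGCGGAAAGCCCCACTCGGGGAA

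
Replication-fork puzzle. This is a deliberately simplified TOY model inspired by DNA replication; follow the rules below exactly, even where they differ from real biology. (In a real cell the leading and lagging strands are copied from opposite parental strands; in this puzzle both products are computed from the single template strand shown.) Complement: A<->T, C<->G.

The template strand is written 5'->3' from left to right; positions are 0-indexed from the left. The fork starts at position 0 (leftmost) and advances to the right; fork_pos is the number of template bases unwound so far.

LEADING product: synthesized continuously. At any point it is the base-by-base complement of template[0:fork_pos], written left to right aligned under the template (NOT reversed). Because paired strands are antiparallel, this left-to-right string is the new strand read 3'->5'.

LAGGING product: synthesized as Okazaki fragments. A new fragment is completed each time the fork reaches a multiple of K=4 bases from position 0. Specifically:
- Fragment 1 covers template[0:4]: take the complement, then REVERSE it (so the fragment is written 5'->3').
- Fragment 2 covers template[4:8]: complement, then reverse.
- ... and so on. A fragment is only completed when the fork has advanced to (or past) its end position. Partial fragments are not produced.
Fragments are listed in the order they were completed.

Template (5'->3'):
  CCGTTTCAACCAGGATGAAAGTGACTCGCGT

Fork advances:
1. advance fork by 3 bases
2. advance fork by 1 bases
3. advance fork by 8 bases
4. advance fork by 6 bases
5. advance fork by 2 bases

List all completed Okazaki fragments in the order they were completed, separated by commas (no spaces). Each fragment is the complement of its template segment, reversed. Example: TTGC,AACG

Step 1: advance 3 -> fork_pos = 0 + 3 = 3. Next multiple of 4 is 4 (not reached); still 0 fragment(s).
Step 2: advance 1 -> fork_pos = 3 + 1 = 4. Reached multiple(s) of 4: 4 -> fragment 1 completed (1 total).
Step 3: advance 8 -> fork_pos = 4 + 8 = 12. Reached multiple(s) of 4: 8, 12 -> fragments 2-3 completed (3 total).
Step 4: advance 6 -> fork_pos = 12 + 6 = 18. Reached multiple(s) of 4: 16 -> fragment 4 completed (4 total).
Step 5: advance 2 -> fork_pos = 18 + 2 = 20. Reached multiple(s) of 4: 20 -> fragment 5 completed (5 total).
Final fork_pos = 20, so 5 fragment(s) are complete. Build each: template segment -> complement -> reverse.
Fragment 1: template[0:4] = CCGT -> complement GGCA -> reversed ACGG
Fragment 2: template[4:8] = TTCA -> complement AAGT -> reversed TGAA
Fragment 3: template[8:12] = ACCA -> complement TGGT -> reversed TGGT
Fragment 4: template[12:16] = GGAT -> complement CCTA -> reversed ATCC
Fragment 5: template[16:20] = GAAA -> complement CTTT -> reversed TTTC

Answer: ACGG,TGAA,TGGT,ATCC,TTTC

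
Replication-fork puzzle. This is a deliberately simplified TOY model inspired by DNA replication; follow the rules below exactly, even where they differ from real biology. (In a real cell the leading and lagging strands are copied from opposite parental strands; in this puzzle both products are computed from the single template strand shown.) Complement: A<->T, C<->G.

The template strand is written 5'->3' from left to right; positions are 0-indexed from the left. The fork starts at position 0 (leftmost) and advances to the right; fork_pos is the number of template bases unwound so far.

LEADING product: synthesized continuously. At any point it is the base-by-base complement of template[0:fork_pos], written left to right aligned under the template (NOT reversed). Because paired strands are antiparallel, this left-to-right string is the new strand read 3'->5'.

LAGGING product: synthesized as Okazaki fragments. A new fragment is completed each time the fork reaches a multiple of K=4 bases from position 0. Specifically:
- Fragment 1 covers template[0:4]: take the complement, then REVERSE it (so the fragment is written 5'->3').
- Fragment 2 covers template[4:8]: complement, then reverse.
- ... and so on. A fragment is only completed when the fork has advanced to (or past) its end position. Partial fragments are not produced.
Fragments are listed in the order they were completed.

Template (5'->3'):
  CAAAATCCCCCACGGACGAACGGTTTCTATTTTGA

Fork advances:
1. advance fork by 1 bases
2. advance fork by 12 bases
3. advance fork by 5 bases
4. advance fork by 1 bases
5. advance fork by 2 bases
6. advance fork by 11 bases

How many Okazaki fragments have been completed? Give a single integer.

Answer: 8

Derivation:
Step 1: advance 1 -> fork_pos = 0 + 1 = 1. Next multiple of 4 is 4 (not reached); still 0 fragment(s).
Step 2: advance 12 -> fork_pos = 1 + 12 = 13. Reached multiple(s) of 4: 4, 8, 12 -> fragments 1-3 completed (3 total).
Step 3: advance 5 -> fork_pos = 13 + 5 = 18. Reached multiple(s) of 4: 16 -> fragment 4 completed (4 total).
Step 4: advance 1 -> fork_pos = 18 + 1 = 19. Next multiple of 4 is 20 (not reached); still 4 fragment(s).
Step 5: advance 2 -> fork_pos = 19 + 2 = 21. Reached multiple(s) of 4: 20 -> fragment 5 completed (5 total).
Step 6: advance 11 -> fork_pos = 21 + 11 = 32. Reached multiple(s) of 4: 24, 28, 32 -> fragments 6-8 completed (8 total).
Check: final fork_pos = 32; the multiples of 4 that are <= 32 are 4..32 -> 32 // 4 = 8 completed fragment(s).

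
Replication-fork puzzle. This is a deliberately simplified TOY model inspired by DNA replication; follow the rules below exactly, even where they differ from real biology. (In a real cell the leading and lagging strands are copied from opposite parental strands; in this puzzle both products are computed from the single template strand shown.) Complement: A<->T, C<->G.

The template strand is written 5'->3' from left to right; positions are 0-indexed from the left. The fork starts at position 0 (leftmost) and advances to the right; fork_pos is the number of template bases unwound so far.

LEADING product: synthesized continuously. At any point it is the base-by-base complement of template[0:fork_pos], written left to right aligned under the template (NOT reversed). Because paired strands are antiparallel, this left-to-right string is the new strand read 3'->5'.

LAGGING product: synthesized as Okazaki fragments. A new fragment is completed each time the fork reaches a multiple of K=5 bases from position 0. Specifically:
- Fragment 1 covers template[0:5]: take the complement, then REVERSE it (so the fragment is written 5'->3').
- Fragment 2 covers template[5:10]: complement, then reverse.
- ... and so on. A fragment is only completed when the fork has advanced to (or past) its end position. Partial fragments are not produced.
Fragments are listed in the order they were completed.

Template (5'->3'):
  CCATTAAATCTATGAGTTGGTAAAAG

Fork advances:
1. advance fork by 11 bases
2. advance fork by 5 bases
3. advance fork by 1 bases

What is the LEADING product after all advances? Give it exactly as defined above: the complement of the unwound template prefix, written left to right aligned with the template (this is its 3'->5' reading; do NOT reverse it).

Answer: GGTAATTTAGATACTCA

Derivation:
Step 1: advance 11 -> fork_pos = 0 + 11 = 11.
Step 2: advance 5 -> fork_pos = 11 + 5 = 16.
Step 3: advance 1 -> fork_pos = 16 + 1 = 17.
Unwound prefix: template[0:17] = CCATTAAATCTATGAGT
Complement it base by base (A<->T, C<->G), keeping left-to-right order:
  [0:5] CCATT -> GGTAA
  [5:10] AAATC -> TTTAG
  [10:15] TATGA -> ATACT
  [15:17] GT -> CA
Concatenate: GGTAATTTAGATACTCA (length 17; written aligned with the template, i.e. 3'->5').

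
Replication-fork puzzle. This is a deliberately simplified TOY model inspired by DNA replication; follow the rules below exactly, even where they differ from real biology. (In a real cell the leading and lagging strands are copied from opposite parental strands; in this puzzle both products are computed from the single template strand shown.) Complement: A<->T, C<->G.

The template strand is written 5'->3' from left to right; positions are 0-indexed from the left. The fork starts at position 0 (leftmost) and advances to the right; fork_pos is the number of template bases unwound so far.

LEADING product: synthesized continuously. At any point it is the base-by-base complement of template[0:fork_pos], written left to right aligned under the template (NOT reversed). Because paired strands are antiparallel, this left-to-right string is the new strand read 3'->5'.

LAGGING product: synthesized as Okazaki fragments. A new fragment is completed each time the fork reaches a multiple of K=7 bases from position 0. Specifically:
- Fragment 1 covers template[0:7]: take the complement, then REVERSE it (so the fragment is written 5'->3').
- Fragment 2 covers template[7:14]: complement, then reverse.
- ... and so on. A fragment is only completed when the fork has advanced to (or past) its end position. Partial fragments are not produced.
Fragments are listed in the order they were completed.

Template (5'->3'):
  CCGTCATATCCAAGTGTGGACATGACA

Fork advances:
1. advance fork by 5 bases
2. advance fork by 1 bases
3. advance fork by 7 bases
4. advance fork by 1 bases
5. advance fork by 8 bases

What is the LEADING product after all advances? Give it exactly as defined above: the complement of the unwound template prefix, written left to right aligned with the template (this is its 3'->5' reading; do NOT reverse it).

Step 1: advance 5 -> fork_pos = 0 + 5 = 5.
Step 2: advance 1 -> fork_pos = 5 + 1 = 6.
Step 3: advance 7 -> fork_pos = 6 + 7 = 13.
Step 4: advance 1 -> fork_pos = 13 + 1 = 14.
Step 5: advance 8 -> fork_pos = 14 + 8 = 22.
Unwound prefix: template[0:22] = CCGTCATATCCAAGTGTGGACA
Complement it base by base (A<->T, C<->G), keeping left-to-right order:
  [0:5] CCGTC -> GGCAG
  [5:10] ATATC -> TATAG
  [10:15] CAAGT -> GTTCA
  [15:20] GTGGA -> CACCT
  [20:22] CA -> GT
Concatenate: GGCAGTATAGGTTCACACCTGT (length 22; written aligned with the template, i.e. 3'->5').

Answer: GGCAGTATAGGTTCACACCTGT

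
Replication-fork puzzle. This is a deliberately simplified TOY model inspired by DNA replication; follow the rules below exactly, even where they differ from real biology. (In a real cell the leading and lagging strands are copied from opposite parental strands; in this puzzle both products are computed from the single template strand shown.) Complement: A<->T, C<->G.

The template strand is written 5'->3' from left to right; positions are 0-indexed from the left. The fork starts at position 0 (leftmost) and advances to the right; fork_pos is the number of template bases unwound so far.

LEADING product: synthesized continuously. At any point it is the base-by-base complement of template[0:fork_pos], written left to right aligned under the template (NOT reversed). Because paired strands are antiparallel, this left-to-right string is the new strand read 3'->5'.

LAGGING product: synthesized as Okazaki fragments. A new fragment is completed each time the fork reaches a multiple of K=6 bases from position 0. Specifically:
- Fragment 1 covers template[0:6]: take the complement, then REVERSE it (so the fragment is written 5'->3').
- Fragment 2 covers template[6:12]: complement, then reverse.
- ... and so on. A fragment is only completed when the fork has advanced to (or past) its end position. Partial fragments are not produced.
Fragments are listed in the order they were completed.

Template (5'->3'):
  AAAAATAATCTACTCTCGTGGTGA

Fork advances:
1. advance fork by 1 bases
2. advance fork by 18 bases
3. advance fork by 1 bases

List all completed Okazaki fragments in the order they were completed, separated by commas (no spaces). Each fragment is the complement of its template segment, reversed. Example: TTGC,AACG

Answer: ATTTTT,TAGATT,CGAGAG

Derivation:
Step 1: advance 1 -> fork_pos = 0 + 1 = 1. Next multiple of 6 is 6 (not reached); still 0 fragment(s).
Step 2: advance 18 -> fork_pos = 1 + 18 = 19. Reached multiple(s) of 6: 6, 12, 18 -> fragments 1-3 completed (3 total).
Step 3: advance 1 -> fork_pos = 19 + 1 = 20. Next multiple of 6 is 24 (not reached); still 3 fragment(s).
Final fork_pos = 20, so 3 fragment(s) are complete. Build each: template segment -> complement -> reverse.
Fragment 1: template[0:6] = AAAAAT -> complement TTTTTA -> reversed ATTTTT
Fragment 2: template[6:12] = AATCTA -> complement TTAGAT -> reversed TAGATT
Fragment 3: template[12:18] = CTCTCG -> complement GAGAGC -> reversed CGAGAG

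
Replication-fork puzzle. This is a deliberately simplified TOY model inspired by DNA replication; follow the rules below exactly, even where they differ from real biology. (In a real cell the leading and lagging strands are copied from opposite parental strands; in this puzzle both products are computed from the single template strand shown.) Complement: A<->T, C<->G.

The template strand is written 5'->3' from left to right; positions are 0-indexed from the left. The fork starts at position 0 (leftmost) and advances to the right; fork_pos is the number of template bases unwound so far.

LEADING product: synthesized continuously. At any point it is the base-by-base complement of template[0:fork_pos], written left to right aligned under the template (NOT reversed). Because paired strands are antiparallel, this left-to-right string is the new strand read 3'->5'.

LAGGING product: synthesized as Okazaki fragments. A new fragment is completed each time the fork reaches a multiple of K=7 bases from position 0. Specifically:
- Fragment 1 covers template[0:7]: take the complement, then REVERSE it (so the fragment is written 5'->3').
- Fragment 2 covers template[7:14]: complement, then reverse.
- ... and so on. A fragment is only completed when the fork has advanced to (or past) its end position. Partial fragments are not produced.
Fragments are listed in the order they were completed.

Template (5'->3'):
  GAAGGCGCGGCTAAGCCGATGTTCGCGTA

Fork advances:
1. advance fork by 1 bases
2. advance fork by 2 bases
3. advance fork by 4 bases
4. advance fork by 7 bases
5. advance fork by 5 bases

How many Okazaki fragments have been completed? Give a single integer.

Step 1: advance 1 -> fork_pos = 0 + 1 = 1. Next multiple of 7 is 7 (not reached); still 0 fragment(s).
Step 2: advance 2 -> fork_pos = 1 + 2 = 3. Next multiple of 7 is 7 (not reached); still 0 fragment(s).
Step 3: advance 4 -> fork_pos = 3 + 4 = 7. Reached multiple(s) of 7: 7 -> fragment 1 completed (1 total).
Step 4: advance 7 -> fork_pos = 7 + 7 = 14. Reached multiple(s) of 7: 14 -> fragment 2 completed (2 total).
Step 5: advance 5 -> fork_pos = 14 + 5 = 19. Next multiple of 7 is 21 (not reached); still 2 fragment(s).
Check: final fork_pos = 19; the multiples of 7 that are <= 19 are 7..14 -> 19 // 7 = 2 completed fragment(s).

Answer: 2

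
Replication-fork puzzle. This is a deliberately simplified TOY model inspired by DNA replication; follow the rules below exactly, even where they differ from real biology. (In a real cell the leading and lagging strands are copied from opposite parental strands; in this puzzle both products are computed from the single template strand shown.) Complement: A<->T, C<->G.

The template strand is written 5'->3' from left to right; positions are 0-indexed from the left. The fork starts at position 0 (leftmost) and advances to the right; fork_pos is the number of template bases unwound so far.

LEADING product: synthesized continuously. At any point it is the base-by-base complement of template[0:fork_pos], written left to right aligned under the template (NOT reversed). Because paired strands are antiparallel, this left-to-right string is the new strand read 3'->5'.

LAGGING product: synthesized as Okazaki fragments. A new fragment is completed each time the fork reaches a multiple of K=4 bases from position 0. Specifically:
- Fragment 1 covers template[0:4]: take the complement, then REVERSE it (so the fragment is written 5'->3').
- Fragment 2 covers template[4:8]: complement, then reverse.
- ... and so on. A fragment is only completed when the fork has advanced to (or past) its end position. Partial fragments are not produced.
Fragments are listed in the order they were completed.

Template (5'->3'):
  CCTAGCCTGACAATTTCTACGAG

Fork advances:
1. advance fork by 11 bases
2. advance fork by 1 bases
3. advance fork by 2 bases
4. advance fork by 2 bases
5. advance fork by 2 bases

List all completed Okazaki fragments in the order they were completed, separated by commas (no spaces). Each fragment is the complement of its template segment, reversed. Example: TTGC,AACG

Step 1: advance 11 -> fork_pos = 0 + 11 = 11. Reached multiple(s) of 4: 4, 8 -> fragments 1-2 completed (2 total).
Step 2: advance 1 -> fork_pos = 11 + 1 = 12. Reached multiple(s) of 4: 12 -> fragment 3 completed (3 total).
Step 3: advance 2 -> fork_pos = 12 + 2 = 14. Next multiple of 4 is 16 (not reached); still 3 fragment(s).
Step 4: advance 2 -> fork_pos = 14 + 2 = 16. Reached multiple(s) of 4: 16 -> fragment 4 completed (4 total).
Step 5: advance 2 -> fork_pos = 16 + 2 = 18. Next multiple of 4 is 20 (not reached); still 4 fragment(s).
Final fork_pos = 18, so 4 fragment(s) are complete. Build each: template segment -> complement -> reverse.
Fragment 1: template[0:4] = CCTA -> complement GGAT -> reversed TAGG
Fragment 2: template[4:8] = GCCT -> complement CGGA -> reversed AGGC
Fragment 3: template[8:12] = GACA -> complement CTGT -> reversed TGTC
Fragment 4: template[12:16] = ATTT -> complement TAAA -> reversed AAAT

Answer: TAGG,AGGC,TGTC,AAAT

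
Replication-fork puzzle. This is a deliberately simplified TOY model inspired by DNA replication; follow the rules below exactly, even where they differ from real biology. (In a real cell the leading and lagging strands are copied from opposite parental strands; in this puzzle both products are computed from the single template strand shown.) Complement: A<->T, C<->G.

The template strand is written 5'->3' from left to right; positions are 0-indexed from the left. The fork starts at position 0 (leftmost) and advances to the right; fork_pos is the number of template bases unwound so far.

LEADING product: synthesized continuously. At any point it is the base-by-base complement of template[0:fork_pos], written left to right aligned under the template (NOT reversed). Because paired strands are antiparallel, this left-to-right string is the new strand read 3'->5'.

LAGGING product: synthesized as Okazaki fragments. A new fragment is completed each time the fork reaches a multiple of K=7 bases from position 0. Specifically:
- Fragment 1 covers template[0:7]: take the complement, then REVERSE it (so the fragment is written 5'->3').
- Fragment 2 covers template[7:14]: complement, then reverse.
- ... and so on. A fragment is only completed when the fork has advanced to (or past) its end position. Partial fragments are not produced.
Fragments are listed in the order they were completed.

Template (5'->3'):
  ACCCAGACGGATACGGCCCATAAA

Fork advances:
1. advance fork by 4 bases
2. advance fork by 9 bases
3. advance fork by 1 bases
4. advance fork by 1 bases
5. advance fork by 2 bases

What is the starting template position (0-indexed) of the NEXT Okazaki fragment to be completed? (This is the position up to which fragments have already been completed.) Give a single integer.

Answer: 14

Derivation:
Step 1: advance 4 -> fork_pos = 0 + 4 = 4. Next multiple of 7 is 7 (not reached); still 0 fragment(s).
Step 2: advance 9 -> fork_pos = 4 + 9 = 13. Reached multiple(s) of 7: 7 -> fragment 1 completed (1 total).
Step 3: advance 1 -> fork_pos = 13 + 1 = 14. Reached multiple(s) of 7: 14 -> fragment 2 completed (2 total).
Step 4: advance 1 -> fork_pos = 14 + 1 = 15. Next multiple of 7 is 21 (not reached); still 2 fragment(s).
Step 5: advance 2 -> fork_pos = 15 + 2 = 17. Next multiple of 7 is 21 (not reached); still 2 fragment(s).
2 fragment(s) completed, covering template[0:14] (2 x 7 = 14). The next fragment, fragment 3, covers template[14:21], so it starts at position 14.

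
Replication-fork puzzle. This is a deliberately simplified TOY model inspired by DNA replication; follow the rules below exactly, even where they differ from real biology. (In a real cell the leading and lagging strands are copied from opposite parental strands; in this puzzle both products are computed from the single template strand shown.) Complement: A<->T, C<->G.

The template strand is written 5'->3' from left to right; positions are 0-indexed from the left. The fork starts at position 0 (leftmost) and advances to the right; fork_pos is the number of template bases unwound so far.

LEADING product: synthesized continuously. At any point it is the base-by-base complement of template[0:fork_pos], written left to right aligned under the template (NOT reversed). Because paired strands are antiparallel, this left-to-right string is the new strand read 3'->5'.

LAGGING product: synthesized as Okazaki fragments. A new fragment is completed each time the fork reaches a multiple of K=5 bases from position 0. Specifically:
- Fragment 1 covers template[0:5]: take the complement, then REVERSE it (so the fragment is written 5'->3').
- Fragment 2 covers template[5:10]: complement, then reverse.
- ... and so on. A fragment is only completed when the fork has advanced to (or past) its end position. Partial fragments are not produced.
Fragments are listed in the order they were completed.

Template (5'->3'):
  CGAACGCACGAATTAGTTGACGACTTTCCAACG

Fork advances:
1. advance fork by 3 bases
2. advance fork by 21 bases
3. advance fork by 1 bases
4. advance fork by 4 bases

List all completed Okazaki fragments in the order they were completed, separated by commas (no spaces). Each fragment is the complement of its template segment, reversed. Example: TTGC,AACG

Answer: GTTCG,CGTGC,TAATT,TCAAC,AGTCG

Derivation:
Step 1: advance 3 -> fork_pos = 0 + 3 = 3. Next multiple of 5 is 5 (not reached); still 0 fragment(s).
Step 2: advance 21 -> fork_pos = 3 + 21 = 24. Reached multiple(s) of 5: 5, 10, 15, 20 -> fragments 1-4 completed (4 total).
Step 3: advance 1 -> fork_pos = 24 + 1 = 25. Reached multiple(s) of 5: 25 -> fragment 5 completed (5 total).
Step 4: advance 4 -> fork_pos = 25 + 4 = 29. Next multiple of 5 is 30 (not reached); still 5 fragment(s).
Final fork_pos = 29, so 5 fragment(s) are complete. Build each: template segment -> complement -> reverse.
Fragment 1: template[0:5] = CGAAC -> complement GCTTG -> reversed GTTCG
Fragment 2: template[5:10] = GCACG -> complement CGTGC -> reversed CGTGC
Fragment 3: template[10:15] = AATTA -> complement TTAAT -> reversed TAATT
Fragment 4: template[15:20] = GTTGA -> complement CAACT -> reversed TCAAC
Fragment 5: template[20:25] = CGACT -> complement GCTGA -> reversed AGTCG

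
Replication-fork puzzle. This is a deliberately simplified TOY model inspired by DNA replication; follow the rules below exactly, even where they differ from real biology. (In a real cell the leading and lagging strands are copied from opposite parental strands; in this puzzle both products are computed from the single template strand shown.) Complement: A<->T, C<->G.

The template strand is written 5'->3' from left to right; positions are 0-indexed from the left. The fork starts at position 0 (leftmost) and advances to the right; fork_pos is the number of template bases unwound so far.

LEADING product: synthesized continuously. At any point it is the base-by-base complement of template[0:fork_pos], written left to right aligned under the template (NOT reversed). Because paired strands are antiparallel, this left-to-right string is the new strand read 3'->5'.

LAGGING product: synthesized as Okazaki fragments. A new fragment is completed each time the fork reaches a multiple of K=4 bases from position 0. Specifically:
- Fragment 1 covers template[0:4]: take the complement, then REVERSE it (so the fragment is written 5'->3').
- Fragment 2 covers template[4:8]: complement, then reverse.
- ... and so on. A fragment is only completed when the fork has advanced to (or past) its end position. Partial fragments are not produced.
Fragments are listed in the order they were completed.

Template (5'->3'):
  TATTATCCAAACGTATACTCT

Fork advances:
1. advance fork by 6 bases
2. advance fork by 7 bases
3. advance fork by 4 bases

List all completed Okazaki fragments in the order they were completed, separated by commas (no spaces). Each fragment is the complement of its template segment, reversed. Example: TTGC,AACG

Answer: AATA,GGAT,GTTT,ATAC

Derivation:
Step 1: advance 6 -> fork_pos = 0 + 6 = 6. Reached multiple(s) of 4: 4 -> fragment 1 completed (1 total).
Step 2: advance 7 -> fork_pos = 6 + 7 = 13. Reached multiple(s) of 4: 8, 12 -> fragments 2-3 completed (3 total).
Step 3: advance 4 -> fork_pos = 13 + 4 = 17. Reached multiple(s) of 4: 16 -> fragment 4 completed (4 total).
Final fork_pos = 17, so 4 fragment(s) are complete. Build each: template segment -> complement -> reverse.
Fragment 1: template[0:4] = TATT -> complement ATAA -> reversed AATA
Fragment 2: template[4:8] = ATCC -> complement TAGG -> reversed GGAT
Fragment 3: template[8:12] = AAAC -> complement TTTG -> reversed GTTT
Fragment 4: template[12:16] = GTAT -> complement CATA -> reversed ATAC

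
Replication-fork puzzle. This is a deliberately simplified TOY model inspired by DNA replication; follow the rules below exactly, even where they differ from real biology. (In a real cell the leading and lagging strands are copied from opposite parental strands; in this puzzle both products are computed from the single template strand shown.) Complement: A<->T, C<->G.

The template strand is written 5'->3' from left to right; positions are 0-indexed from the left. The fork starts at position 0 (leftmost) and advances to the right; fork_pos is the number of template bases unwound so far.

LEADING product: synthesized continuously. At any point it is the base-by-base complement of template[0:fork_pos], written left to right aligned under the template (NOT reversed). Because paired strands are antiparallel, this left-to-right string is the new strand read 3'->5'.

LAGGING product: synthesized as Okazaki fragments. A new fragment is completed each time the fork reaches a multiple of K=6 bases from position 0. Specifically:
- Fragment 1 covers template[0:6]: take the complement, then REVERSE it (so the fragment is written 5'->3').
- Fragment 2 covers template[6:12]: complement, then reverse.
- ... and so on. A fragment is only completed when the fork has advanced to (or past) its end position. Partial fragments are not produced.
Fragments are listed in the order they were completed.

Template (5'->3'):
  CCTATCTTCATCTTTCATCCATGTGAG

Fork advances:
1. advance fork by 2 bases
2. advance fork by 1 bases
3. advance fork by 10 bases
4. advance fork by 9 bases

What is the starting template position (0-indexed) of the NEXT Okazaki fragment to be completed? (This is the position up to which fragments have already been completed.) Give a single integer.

Step 1: advance 2 -> fork_pos = 0 + 2 = 2. Next multiple of 6 is 6 (not reached); still 0 fragment(s).
Step 2: advance 1 -> fork_pos = 2 + 1 = 3. Next multiple of 6 is 6 (not reached); still 0 fragment(s).
Step 3: advance 10 -> fork_pos = 3 + 10 = 13. Reached multiple(s) of 6: 6, 12 -> fragments 1-2 completed (2 total).
Step 4: advance 9 -> fork_pos = 13 + 9 = 22. Reached multiple(s) of 6: 18 -> fragment 3 completed (3 total).
3 fragment(s) completed, covering template[0:18] (3 x 6 = 18). The next fragment, fragment 4, covers template[18:24], so it starts at position 18.

Answer: 18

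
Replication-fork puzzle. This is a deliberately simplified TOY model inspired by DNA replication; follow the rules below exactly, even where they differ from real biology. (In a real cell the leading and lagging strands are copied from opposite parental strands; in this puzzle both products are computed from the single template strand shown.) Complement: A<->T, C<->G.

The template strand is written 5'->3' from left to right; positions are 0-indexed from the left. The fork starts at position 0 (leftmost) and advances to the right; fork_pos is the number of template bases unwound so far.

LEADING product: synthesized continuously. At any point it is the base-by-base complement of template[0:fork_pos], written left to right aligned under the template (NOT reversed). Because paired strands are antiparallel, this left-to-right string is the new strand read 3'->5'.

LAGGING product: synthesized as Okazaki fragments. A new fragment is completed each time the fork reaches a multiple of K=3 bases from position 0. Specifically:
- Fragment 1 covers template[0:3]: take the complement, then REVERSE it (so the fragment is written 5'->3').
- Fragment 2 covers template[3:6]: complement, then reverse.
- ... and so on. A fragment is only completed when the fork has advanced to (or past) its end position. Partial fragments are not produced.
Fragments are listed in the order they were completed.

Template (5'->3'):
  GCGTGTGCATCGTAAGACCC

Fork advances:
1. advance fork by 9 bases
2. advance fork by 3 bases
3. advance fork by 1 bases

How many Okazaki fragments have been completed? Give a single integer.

Answer: 4

Derivation:
Step 1: advance 9 -> fork_pos = 0 + 9 = 9. Reached multiple(s) of 3: 3, 6, 9 -> fragments 1-3 completed (3 total).
Step 2: advance 3 -> fork_pos = 9 + 3 = 12. Reached multiple(s) of 3: 12 -> fragment 4 completed (4 total).
Step 3: advance 1 -> fork_pos = 12 + 1 = 13. Next multiple of 3 is 15 (not reached); still 4 fragment(s).
Check: final fork_pos = 13; the multiples of 3 that are <= 13 are 3..12 -> 13 // 3 = 4 completed fragment(s).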